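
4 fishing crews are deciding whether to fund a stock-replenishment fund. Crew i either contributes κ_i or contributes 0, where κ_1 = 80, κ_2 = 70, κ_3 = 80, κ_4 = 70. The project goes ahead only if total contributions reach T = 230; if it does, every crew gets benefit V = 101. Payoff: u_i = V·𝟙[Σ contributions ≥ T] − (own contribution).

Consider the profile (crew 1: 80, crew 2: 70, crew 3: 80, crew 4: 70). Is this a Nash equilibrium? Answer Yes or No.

No

Total = 300 ≥ 230: provided.
Crew 1 (pledges 80, payoff 21): dropping to 0 → total 220, payoff 0. No gain.
Crew 2 (pledges 70, payoff 31): dropping to 0 → total 230, payoff 101. Profitable deviation.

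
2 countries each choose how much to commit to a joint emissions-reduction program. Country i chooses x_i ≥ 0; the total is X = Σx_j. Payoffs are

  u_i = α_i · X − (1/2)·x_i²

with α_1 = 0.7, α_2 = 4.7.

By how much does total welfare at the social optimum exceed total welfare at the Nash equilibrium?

11.29

Country i's FOC: ∂u_i/∂x_i = α_i − x_i = 0, so x_i* = α_i.
NE contributions = (0.7, 4.7); X = 5.4.
W^NE = (Σα)·X − ½Σα_i² = 5.4² − ½·22.58 = 17.87.
Planner sets x_i = Σα_j = 5.4 for every i, so X^SO = 2·5.4 = 10.8.
W^SO = (Σα)·X^SO − ½·2·(Σα)² = (2/2)·5.4² = 29.16.
Deadweight loss = W^SO − W^NE = 11.29.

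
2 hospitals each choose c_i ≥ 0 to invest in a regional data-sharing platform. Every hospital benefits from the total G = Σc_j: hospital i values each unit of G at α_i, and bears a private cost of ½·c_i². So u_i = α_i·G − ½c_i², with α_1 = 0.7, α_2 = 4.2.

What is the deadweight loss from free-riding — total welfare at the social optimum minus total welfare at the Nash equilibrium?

Hospital i's FOC: ∂u_i/∂c_i = α_i − c_i = 0, so c_i* = α_i.
NE contributions = (0.7, 4.2); G = 4.9.
W^NE = (Σα)·G − ½Σα_i² = 4.9² − ½·18.13 = 14.945.
Planner sets c_i = Σα_j = 4.9 for every i, so G^SO = 2·4.9 = 9.8.
W^SO = (Σα)·G^SO − ½·2·(Σα)² = (2/2)·4.9² = 24.01.
Deadweight loss = W^SO − W^NE = 9.065.

9.065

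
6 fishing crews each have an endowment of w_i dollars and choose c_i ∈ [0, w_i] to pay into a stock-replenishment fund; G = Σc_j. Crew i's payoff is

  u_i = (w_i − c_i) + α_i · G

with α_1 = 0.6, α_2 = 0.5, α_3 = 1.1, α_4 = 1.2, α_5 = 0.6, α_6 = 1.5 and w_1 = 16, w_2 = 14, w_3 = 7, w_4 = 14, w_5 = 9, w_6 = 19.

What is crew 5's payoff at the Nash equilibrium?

33

∂u_i/∂c_i = α_i − 1, so crew i contributes w_i if α_i > 1, else 0.
α_i > 1 for i ∈ {3, 4, 6}; NE contributions (0, 0, 7, 14, 0, 19), G = 40.
u_5 = (9 − 0) + 0.6·40 = 33.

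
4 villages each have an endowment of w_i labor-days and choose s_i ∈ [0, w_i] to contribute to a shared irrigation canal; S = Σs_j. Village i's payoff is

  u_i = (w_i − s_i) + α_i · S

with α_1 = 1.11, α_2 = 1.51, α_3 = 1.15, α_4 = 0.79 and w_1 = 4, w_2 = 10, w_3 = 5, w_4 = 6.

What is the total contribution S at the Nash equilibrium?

∂u_i/∂s_i = α_i − 1, so village i contributes w_i if α_i > 1, else 0.
α_i > 1 for i ∈ {1, 2, 3}; NE contributions (4, 10, 5, 0), S = 19.

19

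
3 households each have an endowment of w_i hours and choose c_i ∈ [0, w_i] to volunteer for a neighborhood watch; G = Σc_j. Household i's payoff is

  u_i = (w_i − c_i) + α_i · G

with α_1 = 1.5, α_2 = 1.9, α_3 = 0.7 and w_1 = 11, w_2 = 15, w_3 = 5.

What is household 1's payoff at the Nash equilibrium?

39

∂u_i/∂c_i = α_i − 1, so household i contributes w_i if α_i > 1, else 0.
α_i > 1 for i ∈ {1, 2}; NE contributions (11, 15, 0), G = 26.
u_1 = (11 − 11) + 1.5·26 = 39.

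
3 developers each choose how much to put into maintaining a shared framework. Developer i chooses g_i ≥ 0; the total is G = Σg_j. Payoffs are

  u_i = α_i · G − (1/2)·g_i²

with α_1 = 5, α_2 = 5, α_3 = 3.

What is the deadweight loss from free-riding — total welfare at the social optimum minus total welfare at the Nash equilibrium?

Developer i's FOC: ∂u_i/∂g_i = α_i − g_i = 0, so g_i* = α_i.
NE contributions = (5, 5, 3); G = 13.
W^NE = (Σα)·G − ½Σα_i² = 13² − ½·59 = 139.5.
Planner sets g_i = Σα_j = 13 for every i, so G^SO = 3·13 = 39.
W^SO = (Σα)·G^SO − ½·3·(Σα)² = (3/2)·13² = 253.5.
Deadweight loss = W^SO − W^NE = 114.

114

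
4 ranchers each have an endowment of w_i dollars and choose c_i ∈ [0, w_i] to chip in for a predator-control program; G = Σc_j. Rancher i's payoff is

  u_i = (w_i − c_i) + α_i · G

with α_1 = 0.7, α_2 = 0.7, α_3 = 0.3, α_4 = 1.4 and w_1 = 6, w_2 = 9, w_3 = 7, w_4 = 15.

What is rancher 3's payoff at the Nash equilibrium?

∂u_i/∂c_i = α_i − 1, so rancher i contributes w_i if α_i > 1, else 0.
α_i > 1 for i ∈ {4}; NE contributions (0, 0, 0, 15), G = 15.
u_3 = (7 − 0) + 0.3·15 = 11.5.

11.5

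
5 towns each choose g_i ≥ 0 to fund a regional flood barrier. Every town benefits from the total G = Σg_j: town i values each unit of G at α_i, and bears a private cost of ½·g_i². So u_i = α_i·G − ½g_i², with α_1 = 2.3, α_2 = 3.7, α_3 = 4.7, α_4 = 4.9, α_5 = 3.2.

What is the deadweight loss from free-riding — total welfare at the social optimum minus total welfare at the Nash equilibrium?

567.82

Town i's FOC: ∂u_i/∂g_i = α_i − g_i = 0, so g_i* = α_i.
NE contributions = (2.3, 3.7, 4.7, 4.9, 3.2); G = 18.8.
W^NE = (Σα)·G − ½Σα_i² = 18.8² − ½·75.32 = 315.78.
Planner sets g_i = Σα_j = 18.8 for every i, so G^SO = 5·18.8 = 94.
W^SO = (Σα)·G^SO − ½·5·(Σα)² = (5/2)·18.8² = 883.6.
Deadweight loss = W^SO − W^NE = 567.82.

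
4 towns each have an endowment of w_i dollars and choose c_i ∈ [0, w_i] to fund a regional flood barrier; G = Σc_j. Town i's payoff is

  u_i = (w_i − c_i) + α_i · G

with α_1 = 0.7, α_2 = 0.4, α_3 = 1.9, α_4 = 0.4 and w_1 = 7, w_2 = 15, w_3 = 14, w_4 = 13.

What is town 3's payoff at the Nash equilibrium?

26.6

∂u_i/∂c_i = α_i − 1, so town i contributes w_i if α_i > 1, else 0.
α_i > 1 for i ∈ {3}; NE contributions (0, 0, 14, 0), G = 14.
u_3 = (14 − 14) + 1.9·14 = 26.6.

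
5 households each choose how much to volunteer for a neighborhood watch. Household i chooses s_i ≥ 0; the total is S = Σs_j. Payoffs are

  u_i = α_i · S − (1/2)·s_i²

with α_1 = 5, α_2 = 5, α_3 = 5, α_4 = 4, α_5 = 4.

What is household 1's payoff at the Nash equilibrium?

102.5

Household i's FOC: ∂u_i/∂s_i = α_i − s_i = 0, so s_i* = α_i.
NE contributions = (5, 5, 5, 4, 4); S = 23.
u_1 = α_1·S − ½·(s_1)² = 5·23 − ½·5² = 102.5.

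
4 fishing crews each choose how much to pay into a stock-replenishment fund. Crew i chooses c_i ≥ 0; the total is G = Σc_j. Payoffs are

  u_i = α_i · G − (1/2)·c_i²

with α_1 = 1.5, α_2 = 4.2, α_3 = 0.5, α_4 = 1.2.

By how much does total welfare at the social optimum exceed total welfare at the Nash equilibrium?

Crew i's FOC: ∂u_i/∂c_i = α_i − c_i = 0, so c_i* = α_i.
NE contributions = (1.5, 4.2, 0.5, 1.2); G = 7.4.
W^NE = (Σα)·G − ½Σα_i² = 7.4² − ½·21.58 = 43.97.
Planner sets c_i = Σα_j = 7.4 for every i, so G^SO = 4·7.4 = 29.6.
W^SO = (Σα)·G^SO − ½·4·(Σα)² = (4/2)·7.4² = 109.52.
Deadweight loss = W^SO − W^NE = 65.55.

65.55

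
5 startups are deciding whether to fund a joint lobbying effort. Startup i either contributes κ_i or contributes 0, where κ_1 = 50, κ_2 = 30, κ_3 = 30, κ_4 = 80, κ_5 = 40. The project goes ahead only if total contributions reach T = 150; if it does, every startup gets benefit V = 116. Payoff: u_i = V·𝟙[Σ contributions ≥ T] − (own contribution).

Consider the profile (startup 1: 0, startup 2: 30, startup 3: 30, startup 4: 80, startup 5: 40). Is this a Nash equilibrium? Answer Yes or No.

Total = 180 ≥ 150: provided.
Startup 1 (pledges 0, payoff 116): pledging 50 → total 230, payoff 66. No gain.
Startup 2 (pledges 30, payoff 86): dropping to 0 → total 150, payoff 116. Profitable deviation.

No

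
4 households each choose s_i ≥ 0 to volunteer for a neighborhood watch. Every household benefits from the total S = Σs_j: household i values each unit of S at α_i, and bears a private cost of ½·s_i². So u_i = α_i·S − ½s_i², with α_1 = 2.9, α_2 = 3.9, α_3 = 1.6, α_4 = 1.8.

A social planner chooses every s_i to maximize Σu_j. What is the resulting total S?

40.8

Planner FOC: ∂(Σu_j)/∂s_i = (Σα_j) − s_i = 0, so s_i^SO = Σα_j = 10.2 for every i; S^SO = 40.8.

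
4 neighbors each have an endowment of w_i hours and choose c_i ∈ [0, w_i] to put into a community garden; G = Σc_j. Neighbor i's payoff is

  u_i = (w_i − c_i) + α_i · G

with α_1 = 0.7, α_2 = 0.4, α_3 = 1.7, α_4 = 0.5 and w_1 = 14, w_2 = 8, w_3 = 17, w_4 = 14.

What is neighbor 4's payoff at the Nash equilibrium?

22.5

∂u_i/∂c_i = α_i − 1, so neighbor i contributes w_i if α_i > 1, else 0.
α_i > 1 for i ∈ {3}; NE contributions (0, 0, 17, 0), G = 17.
u_4 = (14 − 0) + 0.5·17 = 22.5.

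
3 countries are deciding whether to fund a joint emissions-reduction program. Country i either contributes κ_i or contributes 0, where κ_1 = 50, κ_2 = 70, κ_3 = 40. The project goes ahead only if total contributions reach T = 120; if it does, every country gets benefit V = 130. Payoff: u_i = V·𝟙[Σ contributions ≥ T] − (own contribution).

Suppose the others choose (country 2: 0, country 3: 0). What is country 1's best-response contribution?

0

Others' total = 0. Even contributing 50 gives 50 < 120: no benefit either way.
Best response: 0.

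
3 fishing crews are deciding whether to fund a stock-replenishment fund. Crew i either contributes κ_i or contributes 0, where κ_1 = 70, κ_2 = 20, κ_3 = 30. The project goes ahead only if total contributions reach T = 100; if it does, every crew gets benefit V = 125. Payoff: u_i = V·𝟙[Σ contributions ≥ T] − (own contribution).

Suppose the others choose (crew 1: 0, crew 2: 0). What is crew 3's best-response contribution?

0

Others' total = 0. Even contributing 30 gives 30 < 100: no benefit either way.
Best response: 0.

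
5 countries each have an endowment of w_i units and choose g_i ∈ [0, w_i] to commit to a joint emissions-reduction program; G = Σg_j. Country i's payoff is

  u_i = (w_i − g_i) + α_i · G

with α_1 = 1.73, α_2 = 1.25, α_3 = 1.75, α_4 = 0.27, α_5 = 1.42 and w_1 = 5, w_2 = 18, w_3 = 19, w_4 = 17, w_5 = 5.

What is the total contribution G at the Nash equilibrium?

47

∂u_i/∂g_i = α_i − 1, so country i contributes w_i if α_i > 1, else 0.
α_i > 1 for i ∈ {1, 2, 3, 5}; NE contributions (5, 18, 19, 0, 5), G = 47.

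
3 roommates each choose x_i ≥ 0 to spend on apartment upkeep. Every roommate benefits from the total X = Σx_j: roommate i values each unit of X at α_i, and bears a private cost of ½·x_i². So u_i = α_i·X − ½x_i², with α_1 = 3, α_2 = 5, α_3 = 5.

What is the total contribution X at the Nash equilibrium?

Roommate i's FOC: ∂u_i/∂x_i = α_i − x_i = 0, so x_i* = α_i.
NE contributions = (3, 5, 5); X = 13.

13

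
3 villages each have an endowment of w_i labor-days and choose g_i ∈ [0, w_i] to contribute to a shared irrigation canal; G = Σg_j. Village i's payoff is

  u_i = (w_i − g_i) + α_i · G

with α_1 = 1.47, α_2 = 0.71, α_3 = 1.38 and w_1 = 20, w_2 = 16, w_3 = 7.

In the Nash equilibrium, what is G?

∂u_i/∂g_i = α_i − 1, so village i contributes w_i if α_i > 1, else 0.
α_i > 1 for i ∈ {1, 3}; NE contributions (20, 0, 7), G = 27.

27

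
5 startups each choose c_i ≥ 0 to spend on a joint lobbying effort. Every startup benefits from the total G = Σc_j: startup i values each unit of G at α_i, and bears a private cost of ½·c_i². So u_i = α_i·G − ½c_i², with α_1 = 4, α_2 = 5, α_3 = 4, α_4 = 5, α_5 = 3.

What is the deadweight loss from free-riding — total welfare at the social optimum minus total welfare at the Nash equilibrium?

707

Startup i's FOC: ∂u_i/∂c_i = α_i − c_i = 0, so c_i* = α_i.
NE contributions = (4, 5, 4, 5, 3); G = 21.
W^NE = (Σα)·G − ½Σα_i² = 21² − ½·91 = 395.5.
Planner sets c_i = Σα_j = 21 for every i, so G^SO = 5·21 = 105.
W^SO = (Σα)·G^SO − ½·5·(Σα)² = (5/2)·21² = 1102.5.
Deadweight loss = W^SO − W^NE = 707.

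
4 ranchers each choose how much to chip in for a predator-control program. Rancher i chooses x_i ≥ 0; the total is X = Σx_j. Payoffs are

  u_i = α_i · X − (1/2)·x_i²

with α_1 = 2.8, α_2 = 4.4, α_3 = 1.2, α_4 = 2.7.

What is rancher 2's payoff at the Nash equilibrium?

39.16

Rancher i's FOC: ∂u_i/∂x_i = α_i − x_i = 0, so x_i* = α_i.
NE contributions = (2.8, 4.4, 1.2, 2.7); X = 11.1.
u_2 = α_2·X − ½·(x_2)² = 4.4·11.1 − ½·4.4² = 39.16.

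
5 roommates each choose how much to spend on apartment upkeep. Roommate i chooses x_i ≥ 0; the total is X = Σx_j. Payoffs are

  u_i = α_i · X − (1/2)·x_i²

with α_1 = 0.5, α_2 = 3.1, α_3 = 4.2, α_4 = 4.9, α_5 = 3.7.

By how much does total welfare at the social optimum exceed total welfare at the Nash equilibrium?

Roommate i's FOC: ∂u_i/∂x_i = α_i − x_i = 0, so x_i* = α_i.
NE contributions = (0.5, 3.1, 4.2, 4.9, 3.7); X = 16.4.
W^NE = (Σα)·X − ½Σα_i² = 16.4² − ½·65.2 = 236.36.
Planner sets x_i = Σα_j = 16.4 for every i, so X^SO = 5·16.4 = 82.
W^SO = (Σα)·X^SO − ½·5·(Σα)² = (5/2)·16.4² = 672.4.
Deadweight loss = W^SO − W^NE = 436.04.

436.04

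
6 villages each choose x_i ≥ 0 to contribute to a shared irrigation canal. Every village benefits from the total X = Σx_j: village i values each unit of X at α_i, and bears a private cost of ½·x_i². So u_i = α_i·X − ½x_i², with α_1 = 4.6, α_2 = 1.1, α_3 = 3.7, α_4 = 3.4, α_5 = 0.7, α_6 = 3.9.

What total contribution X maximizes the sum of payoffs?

Planner FOC: ∂(Σu_j)/∂x_i = (Σα_j) − x_i = 0, so x_i^SO = Σα_j = 17.4 for every i; X^SO = 104.4.

104.4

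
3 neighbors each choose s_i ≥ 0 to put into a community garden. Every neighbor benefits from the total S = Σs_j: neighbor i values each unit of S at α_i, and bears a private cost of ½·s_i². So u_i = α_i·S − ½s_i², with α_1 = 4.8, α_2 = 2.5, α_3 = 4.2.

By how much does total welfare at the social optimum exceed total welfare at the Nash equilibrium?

Neighbor i's FOC: ∂u_i/∂s_i = α_i − s_i = 0, so s_i* = α_i.
NE contributions = (4.8, 2.5, 4.2); S = 11.5.
W^NE = (Σα)·S − ½Σα_i² = 11.5² − ½·46.93 = 108.785.
Planner sets s_i = Σα_j = 11.5 for every i, so S^SO = 3·11.5 = 34.5.
W^SO = (Σα)·S^SO − ½·3·(Σα)² = (3/2)·11.5² = 198.375.
Deadweight loss = W^SO − W^NE = 89.59.

89.59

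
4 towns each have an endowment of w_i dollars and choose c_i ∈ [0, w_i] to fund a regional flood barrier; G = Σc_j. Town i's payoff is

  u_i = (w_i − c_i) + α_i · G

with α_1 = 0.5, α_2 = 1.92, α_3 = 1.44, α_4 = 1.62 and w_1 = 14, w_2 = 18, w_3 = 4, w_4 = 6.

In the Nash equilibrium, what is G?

∂u_i/∂c_i = α_i − 1, so town i contributes w_i if α_i > 1, else 0.
α_i > 1 for i ∈ {2, 3, 4}; NE contributions (0, 18, 4, 6), G = 28.

28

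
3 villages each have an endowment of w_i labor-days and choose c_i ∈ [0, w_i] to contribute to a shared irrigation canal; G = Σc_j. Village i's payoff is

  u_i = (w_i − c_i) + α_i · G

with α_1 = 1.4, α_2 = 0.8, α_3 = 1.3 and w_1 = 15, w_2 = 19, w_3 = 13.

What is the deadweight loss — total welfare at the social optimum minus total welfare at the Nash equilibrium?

∂u_i/∂c_i = α_i − 1, so village i contributes w_i if α_i > 1, else 0.
α_i > 1 for i ∈ {1, 3}; NE contributions (15, 0, 13), G = 28.
W^NE = Σw_i − G^NE + (Σα_i)·G^NE = 47 + 2.5·28 = 117.
Planner: ∂(Σu_j)/∂c_i = Σα_j − 1 = 2.5 > 0, so everyone contributes w_i; G^SO = 47, W^SO = 47 + 2.5·47 = 164.5.
Deadweight loss = 47.5.

47.5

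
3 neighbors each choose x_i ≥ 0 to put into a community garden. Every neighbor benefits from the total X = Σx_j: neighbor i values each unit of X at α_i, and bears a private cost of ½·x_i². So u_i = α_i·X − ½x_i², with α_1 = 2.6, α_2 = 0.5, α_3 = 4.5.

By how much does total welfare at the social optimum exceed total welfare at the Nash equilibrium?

Neighbor i's FOC: ∂u_i/∂x_i = α_i − x_i = 0, so x_i* = α_i.
NE contributions = (2.6, 0.5, 4.5); X = 7.6.
W^NE = (Σα)·X − ½Σα_i² = 7.6² − ½·27.26 = 44.13.
Planner sets x_i = Σα_j = 7.6 for every i, so X^SO = 3·7.6 = 22.8.
W^SO = (Σα)·X^SO − ½·3·(Σα)² = (3/2)·7.6² = 86.64.
Deadweight loss = W^SO − W^NE = 42.51.

42.51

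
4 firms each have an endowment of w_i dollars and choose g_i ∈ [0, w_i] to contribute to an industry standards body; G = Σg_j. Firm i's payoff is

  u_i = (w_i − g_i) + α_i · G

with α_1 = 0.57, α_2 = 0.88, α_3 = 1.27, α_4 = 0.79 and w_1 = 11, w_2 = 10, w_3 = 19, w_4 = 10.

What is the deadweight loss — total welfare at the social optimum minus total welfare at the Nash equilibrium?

∂u_i/∂g_i = α_i − 1, so firm i contributes w_i if α_i > 1, else 0.
α_i > 1 for i ∈ {3}; NE contributions (0, 0, 19, 0), G = 19.
W^NE = Σw_i − G^NE + (Σα_i)·G^NE = 50 + 2.51·19 = 97.69.
Planner: ∂(Σu_j)/∂g_i = Σα_j − 1 = 2.51 > 0, so everyone contributes w_i; G^SO = 50, W^SO = 50 + 2.51·50 = 175.5.
Deadweight loss = 77.81.

77.81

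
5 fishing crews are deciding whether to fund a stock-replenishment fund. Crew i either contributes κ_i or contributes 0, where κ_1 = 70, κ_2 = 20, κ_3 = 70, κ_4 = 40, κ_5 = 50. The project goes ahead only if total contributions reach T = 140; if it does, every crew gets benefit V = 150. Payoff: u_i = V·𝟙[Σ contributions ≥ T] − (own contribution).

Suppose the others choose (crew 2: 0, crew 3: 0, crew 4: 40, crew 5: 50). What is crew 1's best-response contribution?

70

Others' total = 90. Contributing 70 brings total to 160 ≥ 140: gain V − κ_1 = 80.
Best response: 70.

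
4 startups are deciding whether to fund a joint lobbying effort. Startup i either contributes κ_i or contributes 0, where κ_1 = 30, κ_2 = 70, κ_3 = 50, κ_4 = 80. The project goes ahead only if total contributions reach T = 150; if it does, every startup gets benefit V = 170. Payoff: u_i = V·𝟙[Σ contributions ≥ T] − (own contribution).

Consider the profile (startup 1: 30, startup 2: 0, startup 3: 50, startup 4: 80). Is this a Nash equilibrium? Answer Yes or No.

Total = 160 ≥ 150: provided.
Startup 1 (pledges 30, payoff 140): dropping to 0 → total 130, payoff 0. No gain.
Startup 2 (pledges 0, payoff 170): pledging 70 → total 230, payoff 100. No gain.
Startup 3 (pledges 50, payoff 120): dropping to 0 → total 110, payoff 0. No gain.
Startup 4 (pledges 80, payoff 90): dropping to 0 → total 80, payoff 0. No gain.

Yes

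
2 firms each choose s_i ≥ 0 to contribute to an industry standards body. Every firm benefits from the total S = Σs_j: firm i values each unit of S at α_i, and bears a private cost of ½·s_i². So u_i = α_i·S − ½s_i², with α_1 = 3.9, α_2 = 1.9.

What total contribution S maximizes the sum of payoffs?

11.6

Planner FOC: ∂(Σu_j)/∂s_i = (Σα_j) − s_i = 0, so s_i^SO = Σα_j = 5.8 for every i; S^SO = 11.6.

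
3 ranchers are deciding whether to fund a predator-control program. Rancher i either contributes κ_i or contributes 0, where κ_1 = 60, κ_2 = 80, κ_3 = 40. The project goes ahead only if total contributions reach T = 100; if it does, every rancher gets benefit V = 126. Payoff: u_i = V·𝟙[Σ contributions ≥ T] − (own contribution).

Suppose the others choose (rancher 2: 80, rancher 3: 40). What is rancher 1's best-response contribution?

0

Others' total = 120 ≥ 100; contributing adds cost 60 for no extra benefit.
Best response: 0.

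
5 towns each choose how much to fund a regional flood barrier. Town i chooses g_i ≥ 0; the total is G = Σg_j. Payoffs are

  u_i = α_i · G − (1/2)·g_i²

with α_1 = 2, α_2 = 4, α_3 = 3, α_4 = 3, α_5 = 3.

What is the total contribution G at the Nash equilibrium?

15

Town i's FOC: ∂u_i/∂g_i = α_i − g_i = 0, so g_i* = α_i.
NE contributions = (2, 4, 3, 3, 3); G = 15.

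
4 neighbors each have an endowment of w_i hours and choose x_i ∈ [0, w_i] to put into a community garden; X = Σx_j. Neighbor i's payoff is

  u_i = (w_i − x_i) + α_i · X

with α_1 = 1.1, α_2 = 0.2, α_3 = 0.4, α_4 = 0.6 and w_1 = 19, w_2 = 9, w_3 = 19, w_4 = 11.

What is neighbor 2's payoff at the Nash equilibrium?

12.8

∂u_i/∂x_i = α_i − 1, so neighbor i contributes w_i if α_i > 1, else 0.
α_i > 1 for i ∈ {1}; NE contributions (19, 0, 0, 0), X = 19.
u_2 = (9 − 0) + 0.2·19 = 12.8.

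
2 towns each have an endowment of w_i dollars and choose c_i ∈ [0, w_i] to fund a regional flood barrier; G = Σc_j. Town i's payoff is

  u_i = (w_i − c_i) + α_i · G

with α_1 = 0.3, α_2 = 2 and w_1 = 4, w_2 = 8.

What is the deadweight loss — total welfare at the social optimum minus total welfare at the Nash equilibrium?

∂u_i/∂c_i = α_i − 1, so town i contributes w_i if α_i > 1, else 0.
α_i > 1 for i ∈ {2}; NE contributions (0, 8), G = 8.
W^NE = Σw_i − G^NE + (Σα_i)·G^NE = 12 + 1.3·8 = 22.4.
Planner: ∂(Σu_j)/∂c_i = Σα_j − 1 = 1.3 > 0, so everyone contributes w_i; G^SO = 12, W^SO = 12 + 1.3·12 = 27.6.
Deadweight loss = 5.2.

5.2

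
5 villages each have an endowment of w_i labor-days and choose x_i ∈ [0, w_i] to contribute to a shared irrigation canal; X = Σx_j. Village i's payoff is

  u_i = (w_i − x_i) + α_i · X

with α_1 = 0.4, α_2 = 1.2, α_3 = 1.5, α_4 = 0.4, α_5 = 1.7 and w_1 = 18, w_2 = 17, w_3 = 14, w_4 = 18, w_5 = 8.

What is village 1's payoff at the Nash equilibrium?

33.6

∂u_i/∂x_i = α_i − 1, so village i contributes w_i if α_i > 1, else 0.
α_i > 1 for i ∈ {2, 3, 5}; NE contributions (0, 17, 14, 0, 8), X = 39.
u_1 = (18 − 0) + 0.4·39 = 33.6.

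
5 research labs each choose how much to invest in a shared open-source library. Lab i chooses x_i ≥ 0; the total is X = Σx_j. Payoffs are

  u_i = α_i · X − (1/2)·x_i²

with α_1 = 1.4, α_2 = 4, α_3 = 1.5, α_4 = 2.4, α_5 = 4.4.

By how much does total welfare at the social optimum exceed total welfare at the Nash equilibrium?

304.2

Lab i's FOC: ∂u_i/∂x_i = α_i − x_i = 0, so x_i* = α_i.
NE contributions = (1.4, 4, 1.5, 2.4, 4.4); X = 13.7.
W^NE = (Σα)·X − ½Σα_i² = 13.7² − ½·45.33 = 165.025.
Planner sets x_i = Σα_j = 13.7 for every i, so X^SO = 5·13.7 = 68.5.
W^SO = (Σα)·X^SO − ½·5·(Σα)² = (5/2)·13.7² = 469.225.
Deadweight loss = W^SO − W^NE = 304.2.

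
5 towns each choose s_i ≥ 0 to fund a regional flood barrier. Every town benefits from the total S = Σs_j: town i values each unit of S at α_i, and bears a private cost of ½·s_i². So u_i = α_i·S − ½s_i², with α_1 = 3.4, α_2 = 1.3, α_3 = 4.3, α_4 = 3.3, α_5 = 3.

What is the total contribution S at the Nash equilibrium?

15.3

Town i's FOC: ∂u_i/∂s_i = α_i − s_i = 0, so s_i* = α_i.
NE contributions = (3.4, 1.3, 4.3, 3.3, 3); S = 15.3.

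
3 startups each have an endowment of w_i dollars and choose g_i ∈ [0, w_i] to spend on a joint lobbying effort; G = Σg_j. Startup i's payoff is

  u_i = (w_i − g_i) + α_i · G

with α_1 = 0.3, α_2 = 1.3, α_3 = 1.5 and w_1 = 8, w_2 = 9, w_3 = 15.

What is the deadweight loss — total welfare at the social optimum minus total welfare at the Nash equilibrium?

16.8

∂u_i/∂g_i = α_i − 1, so startup i contributes w_i if α_i > 1, else 0.
α_i > 1 for i ∈ {2, 3}; NE contributions (0, 9, 15), G = 24.
W^NE = Σw_i − G^NE + (Σα_i)·G^NE = 32 + 2.1·24 = 82.4.
Planner: ∂(Σu_j)/∂g_i = Σα_j − 1 = 2.1 > 0, so everyone contributes w_i; G^SO = 32, W^SO = 32 + 2.1·32 = 99.2.
Deadweight loss = 16.8.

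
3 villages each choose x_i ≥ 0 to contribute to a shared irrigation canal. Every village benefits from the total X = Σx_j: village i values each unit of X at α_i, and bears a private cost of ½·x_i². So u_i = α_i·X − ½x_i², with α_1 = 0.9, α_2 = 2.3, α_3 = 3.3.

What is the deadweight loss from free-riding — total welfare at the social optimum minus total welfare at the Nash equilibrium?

Village i's FOC: ∂u_i/∂x_i = α_i − x_i = 0, so x_i* = α_i.
NE contributions = (0.9, 2.3, 3.3); X = 6.5.
W^NE = (Σα)·X − ½Σα_i² = 6.5² − ½·16.99 = 33.755.
Planner sets x_i = Σα_j = 6.5 for every i, so X^SO = 3·6.5 = 19.5.
W^SO = (Σα)·X^SO − ½·3·(Σα)² = (3/2)·6.5² = 63.375.
Deadweight loss = W^SO − W^NE = 29.62.

29.62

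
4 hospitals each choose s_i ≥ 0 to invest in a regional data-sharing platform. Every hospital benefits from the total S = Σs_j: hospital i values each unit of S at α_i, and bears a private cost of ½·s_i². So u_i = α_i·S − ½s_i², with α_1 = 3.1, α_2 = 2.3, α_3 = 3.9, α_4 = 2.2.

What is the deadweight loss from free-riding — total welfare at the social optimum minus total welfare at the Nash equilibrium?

149.725

Hospital i's FOC: ∂u_i/∂s_i = α_i − s_i = 0, so s_i* = α_i.
NE contributions = (3.1, 2.3, 3.9, 2.2); S = 11.5.
W^NE = (Σα)·S − ½Σα_i² = 11.5² − ½·34.95 = 114.775.
Planner sets s_i = Σα_j = 11.5 for every i, so S^SO = 4·11.5 = 46.
W^SO = (Σα)·S^SO − ½·4·(Σα)² = (4/2)·11.5² = 264.5.
Deadweight loss = W^SO − W^NE = 149.725.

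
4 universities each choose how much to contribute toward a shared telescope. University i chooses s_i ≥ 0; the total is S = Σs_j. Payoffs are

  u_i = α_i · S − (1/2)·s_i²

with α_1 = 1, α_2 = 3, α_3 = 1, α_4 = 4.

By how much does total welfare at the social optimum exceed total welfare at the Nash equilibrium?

University i's FOC: ∂u_i/∂s_i = α_i − s_i = 0, so s_i* = α_i.
NE contributions = (1, 3, 1, 4); S = 9.
W^NE = (Σα)·S − ½Σα_i² = 9² − ½·27 = 67.5.
Planner sets s_i = Σα_j = 9 for every i, so S^SO = 4·9 = 36.
W^SO = (Σα)·S^SO − ½·4·(Σα)² = (4/2)·9² = 162.
Deadweight loss = W^SO − W^NE = 94.5.

94.5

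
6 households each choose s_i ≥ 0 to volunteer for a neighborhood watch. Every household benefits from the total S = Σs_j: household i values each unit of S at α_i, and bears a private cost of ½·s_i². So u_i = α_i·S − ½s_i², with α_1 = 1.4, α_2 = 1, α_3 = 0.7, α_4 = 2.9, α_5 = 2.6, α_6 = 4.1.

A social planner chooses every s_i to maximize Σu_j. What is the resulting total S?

Planner FOC: ∂(Σu_j)/∂s_i = (Σα_j) − s_i = 0, so s_i^SO = Σα_j = 12.7 for every i; S^SO = 76.2.

76.2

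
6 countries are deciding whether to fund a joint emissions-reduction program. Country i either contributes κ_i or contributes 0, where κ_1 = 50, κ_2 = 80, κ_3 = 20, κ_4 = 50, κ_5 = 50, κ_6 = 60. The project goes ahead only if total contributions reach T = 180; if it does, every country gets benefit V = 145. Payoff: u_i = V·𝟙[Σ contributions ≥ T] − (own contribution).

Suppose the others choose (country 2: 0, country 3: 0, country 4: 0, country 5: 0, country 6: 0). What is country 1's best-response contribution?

0

Others' total = 0. Even contributing 50 gives 50 < 180: no benefit either way.
Best response: 0.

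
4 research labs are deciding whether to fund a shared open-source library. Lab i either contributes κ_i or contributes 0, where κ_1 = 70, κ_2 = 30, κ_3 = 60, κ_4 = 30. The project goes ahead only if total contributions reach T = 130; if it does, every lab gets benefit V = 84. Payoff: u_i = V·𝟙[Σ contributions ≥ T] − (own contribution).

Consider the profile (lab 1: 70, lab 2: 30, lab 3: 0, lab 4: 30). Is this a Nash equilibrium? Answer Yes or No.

Total = 130 ≥ 130: provided.
Lab 1 (pledges 70, payoff 14): dropping to 0 → total 60, payoff 0. No gain.
Lab 2 (pledges 30, payoff 54): dropping to 0 → total 100, payoff 0. No gain.
Lab 3 (pledges 0, payoff 84): pledging 60 → total 190, payoff 24. No gain.
Lab 4 (pledges 30, payoff 54): dropping to 0 → total 100, payoff 0. No gain.

Yes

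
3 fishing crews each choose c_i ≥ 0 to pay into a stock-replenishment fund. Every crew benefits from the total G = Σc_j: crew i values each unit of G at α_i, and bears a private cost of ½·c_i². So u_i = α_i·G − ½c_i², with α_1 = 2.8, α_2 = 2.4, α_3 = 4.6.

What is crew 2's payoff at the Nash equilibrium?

20.64

Crew i's FOC: ∂u_i/∂c_i = α_i − c_i = 0, so c_i* = α_i.
NE contributions = (2.8, 2.4, 4.6); G = 9.8.
u_2 = α_2·G − ½·(c_2)² = 2.4·9.8 − ½·2.4² = 20.64.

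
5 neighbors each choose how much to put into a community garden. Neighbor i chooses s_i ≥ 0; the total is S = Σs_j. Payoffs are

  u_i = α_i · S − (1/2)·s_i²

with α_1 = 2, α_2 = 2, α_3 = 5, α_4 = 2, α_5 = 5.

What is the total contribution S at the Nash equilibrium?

Neighbor i's FOC: ∂u_i/∂s_i = α_i − s_i = 0, so s_i* = α_i.
NE contributions = (2, 2, 5, 2, 5); S = 16.

16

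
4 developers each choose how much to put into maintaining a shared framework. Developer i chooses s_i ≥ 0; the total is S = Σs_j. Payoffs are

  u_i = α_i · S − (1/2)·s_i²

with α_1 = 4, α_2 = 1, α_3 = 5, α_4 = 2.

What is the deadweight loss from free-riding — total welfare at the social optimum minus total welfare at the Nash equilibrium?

Developer i's FOC: ∂u_i/∂s_i = α_i − s_i = 0, so s_i* = α_i.
NE contributions = (4, 1, 5, 2); S = 12.
W^NE = (Σα)·S − ½Σα_i² = 12² − ½·46 = 121.
Planner sets s_i = Σα_j = 12 for every i, so S^SO = 4·12 = 48.
W^SO = (Σα)·S^SO − ½·4·(Σα)² = (4/2)·12² = 288.
Deadweight loss = W^SO − W^NE = 167.

167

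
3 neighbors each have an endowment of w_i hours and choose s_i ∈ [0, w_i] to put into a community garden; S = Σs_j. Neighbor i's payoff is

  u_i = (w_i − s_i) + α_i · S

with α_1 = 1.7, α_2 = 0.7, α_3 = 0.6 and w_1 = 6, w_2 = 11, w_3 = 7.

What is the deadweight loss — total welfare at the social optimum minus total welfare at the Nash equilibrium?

36

∂u_i/∂s_i = α_i − 1, so neighbor i contributes w_i if α_i > 1, else 0.
α_i > 1 for i ∈ {1}; NE contributions (6, 0, 0), S = 6.
W^NE = Σw_i − S^NE + (Σα_i)·S^NE = 24 + 2·6 = 36.
Planner: ∂(Σu_j)/∂s_i = Σα_j − 1 = 2 > 0, so everyone contributes w_i; S^SO = 24, W^SO = 24 + 2·24 = 72.
Deadweight loss = 36.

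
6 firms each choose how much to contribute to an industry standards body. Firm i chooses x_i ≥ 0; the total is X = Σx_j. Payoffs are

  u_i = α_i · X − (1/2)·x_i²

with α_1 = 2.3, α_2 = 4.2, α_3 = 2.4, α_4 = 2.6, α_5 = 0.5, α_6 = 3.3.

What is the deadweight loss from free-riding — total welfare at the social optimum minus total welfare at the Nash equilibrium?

491.475

Firm i's FOC: ∂u_i/∂x_i = α_i − x_i = 0, so x_i* = α_i.
NE contributions = (2.3, 4.2, 2.4, 2.6, 0.5, 3.3); X = 15.3.
W^NE = (Σα)·X − ½Σα_i² = 15.3² − ½·46.59 = 210.795.
Planner sets x_i = Σα_j = 15.3 for every i, so X^SO = 6·15.3 = 91.8.
W^SO = (Σα)·X^SO − ½·6·(Σα)² = (6/2)·15.3² = 702.27.
Deadweight loss = W^SO − W^NE = 491.475.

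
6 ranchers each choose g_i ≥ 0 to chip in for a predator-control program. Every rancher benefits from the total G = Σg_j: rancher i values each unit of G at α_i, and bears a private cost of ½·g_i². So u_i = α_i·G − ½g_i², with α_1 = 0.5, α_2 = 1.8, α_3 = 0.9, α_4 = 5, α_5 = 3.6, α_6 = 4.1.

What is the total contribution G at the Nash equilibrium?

Rancher i's FOC: ∂u_i/∂g_i = α_i − g_i = 0, so g_i* = α_i.
NE contributions = (0.5, 1.8, 0.9, 5, 3.6, 4.1); G = 15.9.

15.9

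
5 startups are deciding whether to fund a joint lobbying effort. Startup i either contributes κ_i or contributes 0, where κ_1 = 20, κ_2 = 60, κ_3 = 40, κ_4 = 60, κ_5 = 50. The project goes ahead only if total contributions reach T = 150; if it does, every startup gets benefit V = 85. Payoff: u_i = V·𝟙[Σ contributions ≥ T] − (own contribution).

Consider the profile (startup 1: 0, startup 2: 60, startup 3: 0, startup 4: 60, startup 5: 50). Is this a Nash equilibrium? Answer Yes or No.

Total = 170 ≥ 150: provided.
Startup 1 (pledges 0, payoff 85): pledging 20 → total 190, payoff 65. No gain.
Startup 2 (pledges 60, payoff 25): dropping to 0 → total 110, payoff 0. No gain.
Startup 3 (pledges 0, payoff 85): pledging 40 → total 210, payoff 45. No gain.
Startup 4 (pledges 60, payoff 25): dropping to 0 → total 110, payoff 0. No gain.
Startup 5 (pledges 50, payoff 35): dropping to 0 → total 120, payoff 0. No gain.

Yes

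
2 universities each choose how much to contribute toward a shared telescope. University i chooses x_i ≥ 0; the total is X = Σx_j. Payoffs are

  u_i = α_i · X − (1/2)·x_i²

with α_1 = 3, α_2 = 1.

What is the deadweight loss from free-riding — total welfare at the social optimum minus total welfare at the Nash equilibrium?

University i's FOC: ∂u_i/∂x_i = α_i − x_i = 0, so x_i* = α_i.
NE contributions = (3, 1); X = 4.
W^NE = (Σα)·X − ½Σα_i² = 4² − ½·10 = 11.
Planner sets x_i = Σα_j = 4 for every i, so X^SO = 2·4 = 8.
W^SO = (Σα)·X^SO − ½·2·(Σα)² = (2/2)·4² = 16.
Deadweight loss = W^SO − W^NE = 5.

5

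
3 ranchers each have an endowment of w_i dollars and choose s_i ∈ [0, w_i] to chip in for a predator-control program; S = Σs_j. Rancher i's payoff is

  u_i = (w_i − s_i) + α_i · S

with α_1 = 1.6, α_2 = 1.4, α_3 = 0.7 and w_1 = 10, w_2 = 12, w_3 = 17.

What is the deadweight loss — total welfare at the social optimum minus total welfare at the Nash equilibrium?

∂u_i/∂s_i = α_i − 1, so rancher i contributes w_i if α_i > 1, else 0.
α_i > 1 for i ∈ {1, 2}; NE contributions (10, 12, 0), S = 22.
W^NE = Σw_i − S^NE + (Σα_i)·S^NE = 39 + 2.7·22 = 98.4.
Planner: ∂(Σu_j)/∂s_i = Σα_j − 1 = 2.7 > 0, so everyone contributes w_i; S^SO = 39, W^SO = 39 + 2.7·39 = 144.3.
Deadweight loss = 45.9.

45.9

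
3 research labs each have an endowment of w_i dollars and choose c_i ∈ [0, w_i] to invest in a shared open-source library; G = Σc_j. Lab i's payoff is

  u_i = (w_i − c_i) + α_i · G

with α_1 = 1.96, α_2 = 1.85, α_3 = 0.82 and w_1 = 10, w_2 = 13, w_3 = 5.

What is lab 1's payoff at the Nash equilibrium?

∂u_i/∂c_i = α_i − 1, so lab i contributes w_i if α_i > 1, else 0.
α_i > 1 for i ∈ {1, 2}; NE contributions (10, 13, 0), G = 23.
u_1 = (10 − 10) + 1.96·23 = 45.08.

45.08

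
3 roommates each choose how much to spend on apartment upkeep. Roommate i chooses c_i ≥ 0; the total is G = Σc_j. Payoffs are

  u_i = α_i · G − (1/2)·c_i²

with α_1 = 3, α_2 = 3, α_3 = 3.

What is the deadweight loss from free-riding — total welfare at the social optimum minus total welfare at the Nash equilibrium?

Roommate i's FOC: ∂u_i/∂c_i = α_i − c_i = 0, so c_i* = α_i.
NE contributions = (3, 3, 3); G = 9.
W^NE = (Σα)·G − ½Σα_i² = 9² − ½·27 = 67.5.
Planner sets c_i = Σα_j = 9 for every i, so G^SO = 3·9 = 27.
W^SO = (Σα)·G^SO − ½·3·(Σα)² = (3/2)·9² = 121.5.
Deadweight loss = W^SO − W^NE = 54.

54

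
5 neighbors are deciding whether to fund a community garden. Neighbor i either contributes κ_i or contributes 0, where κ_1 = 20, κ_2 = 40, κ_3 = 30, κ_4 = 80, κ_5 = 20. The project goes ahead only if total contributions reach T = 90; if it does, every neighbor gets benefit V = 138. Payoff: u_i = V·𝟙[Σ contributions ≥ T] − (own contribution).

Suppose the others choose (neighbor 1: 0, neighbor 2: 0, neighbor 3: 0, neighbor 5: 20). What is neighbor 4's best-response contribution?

80

Others' total = 20. Contributing 80 brings total to 100 ≥ 90: gain V − κ_4 = 58.
Best response: 80.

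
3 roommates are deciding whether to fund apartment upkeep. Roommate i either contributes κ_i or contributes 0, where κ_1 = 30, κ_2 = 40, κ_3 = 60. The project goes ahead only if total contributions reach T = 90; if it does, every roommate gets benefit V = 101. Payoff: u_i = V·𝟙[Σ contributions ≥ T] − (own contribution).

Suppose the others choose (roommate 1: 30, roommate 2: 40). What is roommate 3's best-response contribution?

60

Others' total = 70. Contributing 60 brings total to 130 ≥ 90: gain V − κ_3 = 41.
Best response: 60.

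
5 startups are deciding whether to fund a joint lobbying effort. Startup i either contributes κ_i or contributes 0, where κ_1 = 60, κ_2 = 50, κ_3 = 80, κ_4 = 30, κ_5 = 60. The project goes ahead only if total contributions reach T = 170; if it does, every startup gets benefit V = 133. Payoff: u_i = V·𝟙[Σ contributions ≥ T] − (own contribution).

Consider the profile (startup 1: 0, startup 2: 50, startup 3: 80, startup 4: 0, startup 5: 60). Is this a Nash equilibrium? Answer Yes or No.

Total = 190 ≥ 170: provided.
Startup 1 (pledges 0, payoff 133): pledging 60 → total 250, payoff 73. No gain.
Startup 2 (pledges 50, payoff 83): dropping to 0 → total 140, payoff 0. No gain.
Startup 3 (pledges 80, payoff 53): dropping to 0 → total 110, payoff 0. No gain.
Startup 4 (pledges 0, payoff 133): pledging 30 → total 220, payoff 103. No gain.
Startup 5 (pledges 60, payoff 73): dropping to 0 → total 130, payoff 0. No gain.

Yes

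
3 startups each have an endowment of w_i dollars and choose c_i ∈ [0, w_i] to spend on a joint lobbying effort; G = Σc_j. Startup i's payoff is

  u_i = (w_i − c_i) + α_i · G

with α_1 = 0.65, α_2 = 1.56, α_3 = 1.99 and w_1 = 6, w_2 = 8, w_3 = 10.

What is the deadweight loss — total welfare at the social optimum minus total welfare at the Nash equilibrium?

∂u_i/∂c_i = α_i − 1, so startup i contributes w_i if α_i > 1, else 0.
α_i > 1 for i ∈ {2, 3}; NE contributions (0, 8, 10), G = 18.
W^NE = Σw_i − G^NE + (Σα_i)·G^NE = 24 + 3.2·18 = 81.6.
Planner: ∂(Σu_j)/∂c_i = Σα_j − 1 = 3.2 > 0, so everyone contributes w_i; G^SO = 24, W^SO = 24 + 3.2·24 = 100.8.
Deadweight loss = 19.2.

19.2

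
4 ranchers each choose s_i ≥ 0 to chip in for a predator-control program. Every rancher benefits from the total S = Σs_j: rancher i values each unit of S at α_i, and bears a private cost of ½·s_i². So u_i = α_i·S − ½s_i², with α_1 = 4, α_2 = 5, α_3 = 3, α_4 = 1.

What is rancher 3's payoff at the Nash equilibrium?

Rancher i's FOC: ∂u_i/∂s_i = α_i − s_i = 0, so s_i* = α_i.
NE contributions = (4, 5, 3, 1); S = 13.
u_3 = α_3·S − ½·(s_3)² = 3·13 − ½·3² = 34.5.

34.5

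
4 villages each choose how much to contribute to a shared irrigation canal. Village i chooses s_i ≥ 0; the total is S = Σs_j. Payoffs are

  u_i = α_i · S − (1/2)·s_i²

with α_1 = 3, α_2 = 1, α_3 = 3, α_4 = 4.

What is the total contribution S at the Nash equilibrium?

Village i's FOC: ∂u_i/∂s_i = α_i − s_i = 0, so s_i* = α_i.
NE contributions = (3, 1, 3, 4); S = 11.

11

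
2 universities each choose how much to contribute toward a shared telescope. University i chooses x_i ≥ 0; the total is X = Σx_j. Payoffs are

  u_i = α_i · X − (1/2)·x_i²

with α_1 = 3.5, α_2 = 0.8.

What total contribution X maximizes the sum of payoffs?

8.6

Planner FOC: ∂(Σu_j)/∂x_i = (Σα_j) − x_i = 0, so x_i^SO = Σα_j = 4.3 for every i; X^SO = 8.6.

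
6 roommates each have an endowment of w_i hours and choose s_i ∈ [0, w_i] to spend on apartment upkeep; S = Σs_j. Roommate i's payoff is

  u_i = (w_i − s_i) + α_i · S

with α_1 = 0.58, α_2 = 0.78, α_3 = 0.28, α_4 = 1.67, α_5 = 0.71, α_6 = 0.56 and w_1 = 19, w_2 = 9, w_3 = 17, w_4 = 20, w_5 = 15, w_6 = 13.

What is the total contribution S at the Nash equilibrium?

∂u_i/∂s_i = α_i − 1, so roommate i contributes w_i if α_i > 1, else 0.
α_i > 1 for i ∈ {4}; NE contributions (0, 0, 0, 20, 0, 0), S = 20.

20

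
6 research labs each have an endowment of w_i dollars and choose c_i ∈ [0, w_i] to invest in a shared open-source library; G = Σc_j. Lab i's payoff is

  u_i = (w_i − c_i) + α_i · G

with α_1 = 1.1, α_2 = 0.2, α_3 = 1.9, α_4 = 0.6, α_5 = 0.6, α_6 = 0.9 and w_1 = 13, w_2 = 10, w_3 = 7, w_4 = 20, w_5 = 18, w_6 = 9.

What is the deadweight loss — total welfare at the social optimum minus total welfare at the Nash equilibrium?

∂u_i/∂c_i = α_i − 1, so lab i contributes w_i if α_i > 1, else 0.
α_i > 1 for i ∈ {1, 3}; NE contributions (13, 0, 7, 0, 0, 0), G = 20.
W^NE = Σw_i − G^NE + (Σα_i)·G^NE = 77 + 4.3·20 = 163.
Planner: ∂(Σu_j)/∂c_i = Σα_j − 1 = 4.3 > 0, so everyone contributes w_i; G^SO = 77, W^SO = 77 + 4.3·77 = 408.1.
Deadweight loss = 245.1.

245.1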